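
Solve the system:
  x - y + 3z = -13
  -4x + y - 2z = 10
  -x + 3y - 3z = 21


Using Cramer's rule. Expand each determinant along the first row.
D  = 1*[1*(-3) - (-2)*3] - (-1)*[(-4)*(-3) - (-2)*(-1)] + 3*[(-4)*3 - 1*(-1)]
  = 1*(3) - (-1)*(10) + 3*(-11) = -20
Dx = (-13)*[1*(-3) - (-2)*3] - (-1)*[10*(-3) - (-2)*21] + 3*[10*3 - 1*21]
  = (-13)*(3) - (-1)*(12) + 3*(9) = 0
Dy = 1*[10*(-3) - (-2)*21] - (-13)*[(-4)*(-3) - (-2)*(-1)] + 3*[(-4)*21 - 10*(-1)]
  = 1*(12) - (-13)*(10) + 3*(-74) = -80
Dz = 1*[1*21 - 10*3] - (-1)*[(-4)*21 - 10*(-1)] + (-13)*[(-4)*3 - 1*(-1)]
  = 1*(-9) - (-1)*(-74) + (-13)*(-11) = 60
x = Dx/D = 0/-20 = 0, y = Dy/D = -80/-20 = 4, z = Dz/D = 60/-20 = -3
Check eq1: (1)(0) + (-1)(4) + (3)(-3) = -13 = -13 ✓
Check eq2: (-4)(0) + (1)(4) + (-2)(-3) = 10 = 10 ✓
Check eq3: (-1)(0) + (3)(4) + (-3)(-3) = 21 = 21 ✓

x = 0, y = 4, z = -3


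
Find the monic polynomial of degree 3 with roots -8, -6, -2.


A monic polynomial with roots -8, -6, -2 is:
p(x) = (x + 8)(x + 6)(x + 2)
After multiplying by (x + 8): x + 8
After multiplying by (x + 6): x^2 + 14x + 48
After multiplying by (x + 2): x^3 + 16x^2 + 76x + 96

x^3 + 16x^2 + 76x + 96


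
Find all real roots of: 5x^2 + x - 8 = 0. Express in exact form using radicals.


Using the quadratic formula: x = (-b ± sqrt(b^2 - 4ac)) / (2a)
Here a = 5, b = 1, c = -8
Discriminant = b^2 - 4ac = 1^2 - 4(5)(-8) = 1 + 160 = 161
Since discriminant = 161 > 0, there are two real roots.
x = (-1 ± sqrt(161)) / 10
Numerically: x ≈ 1.1689 or x ≈ -1.3689

x = (-1 + sqrt(161)) / 10 or x = (-1 - sqrt(161)) / 10


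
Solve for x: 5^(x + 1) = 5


Express both sides with the same base.
5 = 5^1
Since the bases match, equate exponents: x + 1 = 1
So x = 1 - (1) = 0

x = 0


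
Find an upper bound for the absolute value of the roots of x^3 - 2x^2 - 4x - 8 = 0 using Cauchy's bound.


Cauchy's bound: all roots r satisfy |r| <= 1 + max(|a_i/a_n|) for i = 0,...,n-1
where a_n is the leading coefficient.

Coefficients: [1, -2, -4, -8]
Leading coefficient a_n = 1
Ratios |a_i/a_n|: 2, 4, 8
Maximum ratio: 8
Cauchy's bound: |r| <= 1 + 8 = 9

Upper bound = 9


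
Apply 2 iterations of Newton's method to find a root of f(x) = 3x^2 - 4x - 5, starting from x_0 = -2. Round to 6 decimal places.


Newton's method: x_(n+1) = x_n - f(x_n)/f'(x_n)
f(x) = 3x^2 - 4x - 5
f'(x) = 6x - 4

Iteration 1:
  f(-2.000000) = 15.000000
  f'(-2.000000) = -16.000000
  x_1 = -2.000000 - (15.000000)/(-16.000000) = -1.062500

Iteration 2:
  f(-1.062500) = 2.636719
  f'(-1.062500) = -10.375000
  x_2 = -1.062500 - (2.636719)/(-10.375000) = -0.808358

x_2 = -0.808358


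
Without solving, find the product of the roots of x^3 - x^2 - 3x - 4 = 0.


By Vieta's formulas for x^3 + bx^2 + cx + d = 0:
  r1 + r2 + r3 = -b/a = 1
  r1*r2 + r1*r3 + r2*r3 = c/a = -3
  r1*r2*r3 = -d/a = 4


Product = 4


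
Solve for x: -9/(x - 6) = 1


Multiply both sides by (x - 6): -9 = 1(x - 6)
Distribute: -9 = x - 6
x = -9 + 6 = -3
x = -3

x = -3


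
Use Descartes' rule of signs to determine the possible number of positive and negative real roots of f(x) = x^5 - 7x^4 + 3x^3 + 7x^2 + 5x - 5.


Descartes' rule of signs:

For positive roots, count sign changes in f(x) = x^5 - 7x^4 + 3x^3 + 7x^2 + 5x - 5:
Signs of coefficients: +, -, +, +, +, -
Number of sign changes: 3
Possible positive real roots: 3, 1

For negative roots, examine f(-x) = -x^5 - 7x^4 - 3x^3 + 7x^2 - 5x - 5:
Signs of coefficients: -, -, -, +, -, -
Number of sign changes: 2
Possible negative real roots: 2, 0

Positive roots: 3 or 1; Negative roots: 2 or 0


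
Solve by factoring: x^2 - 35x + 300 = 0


We need two numbers that multiply to 300 and add to -35.
Those numbers are -20 and -15 (since (-20) * (-15) = 300 and (-20) + (-15) = -35).
So x^2 - 35x + 300 = (x - 20)(x - 15) = 0
Setting each factor to zero: x = 20 or x = 15

x = 15, x = 20


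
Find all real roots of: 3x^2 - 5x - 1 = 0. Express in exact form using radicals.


Using the quadratic formula: x = (-b ± sqrt(b^2 - 4ac)) / (2a)
Here a = 3, b = -5, c = -1
Discriminant = b^2 - 4ac = (-5)^2 - 4(3)(-1) = 25 + 12 = 37
Since discriminant = 37 > 0, there are two real roots.
x = (5 ± sqrt(37)) / 6
Numerically: x ≈ 1.8471 or x ≈ -0.1805

x = (5 + sqrt(37)) / 6 or x = (5 - sqrt(37)) / 6


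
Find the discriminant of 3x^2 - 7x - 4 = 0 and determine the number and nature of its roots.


For ax^2 + bx + c = 0, discriminant D = b^2 - 4ac
Here a = 3, b = -7, c = -4
D = (-7)^2 - 4(3)(-4) = 49 + 48 = 97

D = 97 > 0 but not a perfect square
The equation has 2 distinct real irrational roots.

Discriminant = 97, 2 distinct real irrational roots


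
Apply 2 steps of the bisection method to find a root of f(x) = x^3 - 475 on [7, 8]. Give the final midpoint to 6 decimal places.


f(x) = x^3 - 475
f(7) = -132 < 0
f(8) = 37 > 0

Step 1: midpoint = (7.000000 + 8.000000)/2 = 7.500000
  f(7.500000) = -53.125000
  f(mid) < 0, so root is in [7.500000, 8.000000]

Step 2: midpoint = (7.500000 + 8.000000)/2 = 7.750000
  f(7.750000) = -9.515625
  f(mid) < 0, so root is in [7.750000, 8.000000]

midpoint = 7.750000


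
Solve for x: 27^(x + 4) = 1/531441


Express both sides with the same base.
1/531441 = 27^(-4)
Since the bases match, equate exponents: x + 4 = -4
So x = -4 - (4) = -8

x = -8


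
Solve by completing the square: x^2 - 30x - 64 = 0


Start: x^2 - 30x - 64 = 0
Move constant: x^2 - 30x = 64
Half of -30 is -15, squared is 225
Add 225 to both sides: x^2 - 30x + 225 = 289
(x - 15)^2 = 289
x - 15 = ±17
x = 15 + 17 = 32 or x = 15 - 17 = -2

x = -2, x = 32


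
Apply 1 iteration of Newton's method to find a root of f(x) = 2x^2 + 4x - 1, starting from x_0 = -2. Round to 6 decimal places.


Newton's method: x_(n+1) = x_n - f(x_n)/f'(x_n)
f(x) = 2x^2 + 4x - 1
f'(x) = 4x + 4

Iteration 1:
  f(-2.000000) = -1.000000
  f'(-2.000000) = -4.000000
  x_1 = -2.000000 - (-1.000000)/(-4.000000) = -2.250000

x_1 = -2.250000


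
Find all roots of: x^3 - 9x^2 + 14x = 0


The constant term is 0, so x = 0 is a root. Factor out x:
  x^2 - 9x + 14 = 0
Solve the quadratic x^2 - 9x + 14 = 0: discriminant = (-9)^2 - 4(1)(14) = 81 - 56 = 25.
sqrt(25) = 5, so x = (9 ± 5)/2: x = 7 or x = 2.
Collecting all roots found:

x = 0, x = 2, x = 7


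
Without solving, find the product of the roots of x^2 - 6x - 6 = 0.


By Vieta's formulas for ax^2 + bx + c = 0:
  Sum of roots = -b/a
  Product of roots = c/a

Here a = 1, b = -6, c = -6
Sum = -(-6)/1 = 6
Product = -6/1 = -6

Product = -6


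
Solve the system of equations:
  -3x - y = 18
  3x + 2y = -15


Using Cramer's rule:
Determinant D = (-3)(2) - (3)(-1) = -6 + 3 = -3
Dx = (18)(2) - (-15)(-1) = 36 - 15 = 21
Dy = (-3)(-15) - (3)(18) = 45 - 54 = -9
x = Dx/D = 21/-3 = -7
y = Dy/D = -9/-3 = 3

x = -7, y = 3


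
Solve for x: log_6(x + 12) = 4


Convert to exponential form: x + 12 = 6^4 = 1296
x = 1296 - 12 = 1284
Check: log_6(1284 + 12) = log_6(1296) = log_6(1296) = 4 ✓

x = 1284


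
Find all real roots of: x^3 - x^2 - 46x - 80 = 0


Let p(x) = x^3 - x^2 - 46x - 80. By the rational root theorem (leading coefficient 1), any rational root is an integer divisor of 80: try ±1, ±2, ... in turn.
Test x = 1: value = -126 ≠ 0.
Test x = -1: value = -36 ≠ 0.
Test x = 2: value = -168 ≠ 0.
Test x = -2: value = 0 ✓, so (x + 2) is a factor.
Synthetic division by (x + 2): bring down 1; 1(-2) - 1 = -3; (-3)(-2) - 46 = -40; (-40)(-2) - 80 = 0 → quotient x^2 - 3x - 40, remainder 0.
Solve the quadratic x^2 - 3x - 40 = 0: discriminant = (-3)^2 - 4(1)(-40) = 9 + 160 = 169.
sqrt(169) = 13, so x = (3 ± 13)/2: x = 8 or x = -5.

x = -5, x = -2, x = 8


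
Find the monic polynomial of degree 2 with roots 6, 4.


A monic polynomial with roots 6, 4 is:
p(x) = (x - 6)(x - 4)
After multiplying by (x - 6): x - 6
After multiplying by (x - 4): x^2 - 10x + 24

x^2 - 10x + 24


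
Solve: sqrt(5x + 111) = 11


Square both sides: 5x + 111 = 11^2 = 121
5x = 121 - 111 = 10
x = 2
Check: sqrt(5*2 + 111) = sqrt(121) = 11 ✓

x = 2


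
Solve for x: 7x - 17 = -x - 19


Starting with: 7x - 17 = -x - 19
Move all x terms to left: (7 + 1)x = -19 + 17
Simplify: 8x = -2
Divide both sides by 8: x = -1/4

x = -1/4


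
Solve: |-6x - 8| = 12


An absolute value equation |expr| = 12 gives two cases:
Case 1: -6x - 8 = 12
  -6x = 20, so x = -10/3
Case 2: -6x - 8 = -12
  -6x = -4, so x = 2/3

x = -10/3, x = 2/3


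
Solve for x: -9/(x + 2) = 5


Multiply both sides by (x + 2): -9 = 5(x + 2)
Distribute: -9 = 5x + 10
5x = -9 - 10 = -19
x = -19/5

x = -19/5


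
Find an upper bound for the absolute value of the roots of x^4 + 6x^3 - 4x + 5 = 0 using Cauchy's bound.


Cauchy's bound: all roots r satisfy |r| <= 1 + max(|a_i/a_n|) for i = 0,...,n-1
where a_n is the leading coefficient.

Coefficients: [1, 6, 0, -4, 5]
Leading coefficient a_n = 1
Ratios |a_i/a_n|: 6, 0, 4, 5
Maximum ratio: 6
Cauchy's bound: |r| <= 1 + 6 = 7

Upper bound = 7


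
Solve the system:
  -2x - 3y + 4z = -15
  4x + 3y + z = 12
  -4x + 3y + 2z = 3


Using Cramer's rule. Expand each determinant along the first row.
D  = (-2)*[3*2 - 1*3] - (-3)*[4*2 - 1*(-4)] + 4*[4*3 - 3*(-4)]
  = (-2)*(3) - (-3)*(12) + 4*(24) = 126
Dx = (-15)*[3*2 - 1*3] - (-3)*[12*2 - 1*3] + 4*[12*3 - 3*3]
  = (-15)*(3) - (-3)*(21) + 4*(27) = 126
Dy = (-2)*[12*2 - 1*3] - (-15)*[4*2 - 1*(-4)] + 4*[4*3 - 12*(-4)]
  = (-2)*(21) - (-15)*(12) + 4*(60) = 378
Dz = (-2)*[3*3 - 12*3] - (-3)*[4*3 - 12*(-4)] + (-15)*[4*3 - 3*(-4)]
  = (-2)*(-27) - (-3)*(60) + (-15)*(24) = -126
x = Dx/D = 126/126 = 1, y = Dy/D = 378/126 = 3, z = Dz/D = -126/126 = -1
Check eq1: (-2)(1) + (-3)(3) + (4)(-1) = -15 = -15 ✓
Check eq2: (4)(1) + (3)(3) + (1)(-1) = 12 = 12 ✓
Check eq3: (-4)(1) + (3)(3) + (2)(-1) = 3 = 3 ✓

x = 1, y = 3, z = -1


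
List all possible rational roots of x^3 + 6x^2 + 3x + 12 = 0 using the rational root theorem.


Rational root theorem: possible roots are ±p/q where:
  p divides the constant term (12): p ∈ {1, 2, 3, 4, 6, 12}
  q divides the leading coefficient (1): q ∈ {1}

All possible rational roots: -12, -6, -4, -3, -2, -1, 1, 2, 3, 4, 6, 12

-12, -6, -4, -3, -2, -1, 1, 2, 3, 4, 6, 12


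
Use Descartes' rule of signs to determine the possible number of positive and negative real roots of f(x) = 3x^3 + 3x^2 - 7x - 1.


Descartes' rule of signs:

For positive roots, count sign changes in f(x) = 3x^3 + 3x^2 - 7x - 1:
Signs of coefficients: +, +, -, -
Number of sign changes: 1
Possible positive real roots: 1

For negative roots, examine f(-x) = -3x^3 + 3x^2 + 7x - 1:
Signs of coefficients: -, +, +, -
Number of sign changes: 2
Possible negative real roots: 2, 0

Positive roots: 1; Negative roots: 2 or 0


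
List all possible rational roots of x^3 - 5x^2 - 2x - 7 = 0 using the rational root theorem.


Rational root theorem: possible roots are ±p/q where:
  p divides the constant term (-7): p ∈ {1, 7}
  q divides the leading coefficient (1): q ∈ {1}

All possible rational roots: -7, -1, 1, 7

-7, -1, 1, 7


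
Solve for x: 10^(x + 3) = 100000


Express both sides with the same base.
100000 = 10^5
Since the bases match, equate exponents: x + 3 = 5
So x = 5 - (3) = 2

x = 2


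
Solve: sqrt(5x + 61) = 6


Square both sides: 5x + 61 = 6^2 = 36
5x = 36 - 61 = -25
x = -5
Check: sqrt(5*(-5) + 61) = sqrt(36) = 6 ✓

x = -5


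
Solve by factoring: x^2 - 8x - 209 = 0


We need two numbers that multiply to -209 and add to -8.
Those numbers are 11 and -19 (since 11 * (-19) = -209 and 11 + (-19) = -8).
So x^2 - 8x - 209 = (x + 11)(x - 19) = 0
Setting each factor to zero: x = -11 or x = 19

x = -11, x = 19


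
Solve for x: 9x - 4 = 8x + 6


Starting with: 9x - 4 = 8x + 6
Move all x terms to left: (9 - 8)x = 6 + 4
Simplify: x = 10
Divide both sides by 1: x = 10

x = 10


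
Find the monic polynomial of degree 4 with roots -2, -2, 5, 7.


A monic polynomial with roots -2, -2, 5, 7 is:
p(x) = (x + 2)(x + 2)(x - 5)(x - 7)
After multiplying by (x + 2): x + 2
After multiplying by (x + 2): x^2 + 4x + 4
After multiplying by (x - 5): x^3 - x^2 - 16x - 20
After multiplying by (x - 7): x^4 - 8x^3 - 9x^2 + 92x + 140

x^4 - 8x^3 - 9x^2 + 92x + 140


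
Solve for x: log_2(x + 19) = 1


Convert to exponential form: x + 19 = 2^1 = 2
x = 2 - 19 = -17
Check: log_2(-17 + 19) = log_2(2) = log_2(2) = 1 ✓

x = -17


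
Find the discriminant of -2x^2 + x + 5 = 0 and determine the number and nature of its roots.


For ax^2 + bx + c = 0, discriminant D = b^2 - 4ac
Here a = -2, b = 1, c = 5
D = (1)^2 - 4(-2)(5) = 1 + 40 = 41

D = 41 > 0 but not a perfect square
The equation has 2 distinct real irrational roots.

Discriminant = 41, 2 distinct real irrational roots


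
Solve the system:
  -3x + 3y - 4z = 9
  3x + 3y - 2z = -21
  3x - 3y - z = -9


Using Cramer's rule. Expand each determinant along the first row.
D  = (-3)*[3*(-1) - (-2)*(-3)] - 3*[3*(-1) - (-2)*3] + (-4)*[3*(-3) - 3*3]
  = (-3)*(-9) - 3*(3) + (-4)*(-18) = 90
Dx = 9*[3*(-1) - (-2)*(-3)] - 3*[(-21)*(-1) - (-2)*(-9)] + (-4)*[(-21)*(-3) - 3*(-9)]
  = 9*(-9) - 3*(3) + (-4)*(90) = -450
Dy = (-3)*[(-21)*(-1) - (-2)*(-9)] - 9*[3*(-1) - (-2)*3] + (-4)*[3*(-9) - (-21)*3]
  = (-3)*(3) - 9*(3) + (-4)*(36) = -180
Dz = (-3)*[3*(-9) - (-21)*(-3)] - 3*[3*(-9) - (-21)*3] + 9*[3*(-3) - 3*3]
  = (-3)*(-90) - 3*(36) + 9*(-18) = 0
x = Dx/D = -450/90 = -5, y = Dy/D = -180/90 = -2, z = Dz/D = 0/90 = 0
Check eq1: (-3)(-5) + (3)(-2) + (-4)(0) = 9 = 9 ✓
Check eq2: (3)(-5) + (3)(-2) + (-2)(0) = -21 = -21 ✓
Check eq3: (3)(-5) + (-3)(-2) + (-1)(0) = -9 = -9 ✓

x = -5, y = -2, z = 0


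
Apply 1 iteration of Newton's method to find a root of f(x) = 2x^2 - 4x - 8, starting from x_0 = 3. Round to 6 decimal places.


Newton's method: x_(n+1) = x_n - f(x_n)/f'(x_n)
f(x) = 2x^2 - 4x - 8
f'(x) = 4x - 4

Iteration 1:
  f(3.000000) = -2.000000
  f'(3.000000) = 8.000000
  x_1 = 3.000000 - (-2.000000)/(8.000000) = 3.250000

x_1 = 3.250000


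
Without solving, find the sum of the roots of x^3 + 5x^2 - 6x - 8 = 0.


By Vieta's formulas for x^3 + bx^2 + cx + d = 0:
  r1 + r2 + r3 = -b/a = -5
  r1*r2 + r1*r3 + r2*r3 = c/a = -6
  r1*r2*r3 = -d/a = 8


Sum = -5


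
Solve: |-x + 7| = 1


An absolute value equation |expr| = 1 gives two cases:
Case 1: -x + 7 = 1
  -x = -6, so x = 6
Case 2: -x + 7 = -1
  -x = -8, so x = 8

x = 6, x = 8


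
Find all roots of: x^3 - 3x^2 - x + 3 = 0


Let p(x) = x^3 - 3x^2 - x + 3. By the rational root theorem (leading coefficient 1), any rational root is an integer divisor of 3: try ±1, ±2, ... in turn.
Test x = 1: value = 0 ✓, so (x - 1) is a factor.
Synthetic division by (x - 1): bring down 1; 1(1) - 3 = -2; (-2)(1) - 1 = -3; (-3)(1) + 3 = 0 → quotient x^2 - 2x - 3, remainder 0.
Solve the quadratic x^2 - 2x - 3 = 0: discriminant = (-2)^2 - 4(1)(-3) = 4 + 12 = 16.
sqrt(16) = 4, so x = (2 ± 4)/2: x = 3 or x = -1.
Collecting all roots found:

x = -1, x = 1, x = 3


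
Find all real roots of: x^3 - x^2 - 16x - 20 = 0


Let p(x) = x^3 - x^2 - 16x - 20. By the rational root theorem (leading coefficient 1), any rational root is an integer divisor of 20: try ±1, ±2, ... in turn.
Test x = 1: value = -36 ≠ 0.
Test x = -1: value = -6 ≠ 0.
Test x = 2: value = -48 ≠ 0.
Test x = -2: value = 0 ✓, so (x + 2) is a factor.
Synthetic division by (x + 2): bring down 1; 1(-2) - 1 = -3; (-3)(-2) - 16 = -10; (-10)(-2) - 20 = 0 → quotient x^2 - 3x - 10, remainder 0.
Solve the quadratic x^2 - 3x - 10 = 0: discriminant = (-3)^2 - 4(1)(-10) = 9 + 40 = 49.
sqrt(49) = 7, so x = (3 ± 7)/2: x = 5 or x = -2.

x = -2 (multiplicity 2), x = 5


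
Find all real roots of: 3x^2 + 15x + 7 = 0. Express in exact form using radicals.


Using the quadratic formula: x = (-b ± sqrt(b^2 - 4ac)) / (2a)
Here a = 3, b = 15, c = 7
Discriminant = b^2 - 4ac = 15^2 - 4(3)(7) = 225 - 84 = 141
Since discriminant = 141 > 0, there are two real roots.
x = (-15 ± sqrt(141)) / 6
Numerically: x ≈ -0.5209 or x ≈ -4.4791

x = (-15 + sqrt(141)) / 6 or x = (-15 - sqrt(141)) / 6


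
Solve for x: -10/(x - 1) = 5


Multiply both sides by (x - 1): -10 = 5(x - 1)
Distribute: -10 = 5x - 5
5x = -10 + 5 = -5
x = -1

x = -1


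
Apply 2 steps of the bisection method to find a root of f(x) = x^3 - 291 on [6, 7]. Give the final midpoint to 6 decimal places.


f(x) = x^3 - 291
f(6) = -75 < 0
f(7) = 52 > 0

Step 1: midpoint = (6.000000 + 7.000000)/2 = 6.500000
  f(6.500000) = -16.375000
  f(mid) < 0, so root is in [6.500000, 7.000000]

Step 2: midpoint = (6.500000 + 7.000000)/2 = 6.750000
  f(6.750000) = 16.546875
  f(mid) > 0, so root is in [6.500000, 6.750000]

midpoint = 6.750000


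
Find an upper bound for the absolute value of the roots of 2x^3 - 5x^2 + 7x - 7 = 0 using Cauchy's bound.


Cauchy's bound: all roots r satisfy |r| <= 1 + max(|a_i/a_n|) for i = 0,...,n-1
where a_n is the leading coefficient.

Coefficients: [2, -5, 7, -7]
Leading coefficient a_n = 2
Ratios |a_i/a_n|: 5/2, 7/2, 7/2
Maximum ratio: 7/2
Cauchy's bound: |r| <= 1 + 7/2 = 9/2

Upper bound = 9/2


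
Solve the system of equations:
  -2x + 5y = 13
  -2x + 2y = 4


Using Cramer's rule:
Determinant D = (-2)(2) - (-2)(5) = -4 + 10 = 6
Dx = (13)(2) - (4)(5) = 26 - 20 = 6
Dy = (-2)(4) - (-2)(13) = -8 + 26 = 18
x = Dx/D = 6/6 = 1
y = Dy/D = 18/6 = 3

x = 1, y = 3


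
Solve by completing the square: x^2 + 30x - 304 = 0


Start: x^2 + 30x - 304 = 0
Move constant: x^2 + 30x = 304
Half of 30 is 15, squared is 225
Add 225 to both sides: x^2 + 30x + 225 = 529
(x + 15)^2 = 529
x + 15 = ±23
x = -15 + 23 = 8 or x = -15 - 23 = -38

x = -38, x = 8


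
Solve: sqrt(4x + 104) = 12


Square both sides: 4x + 104 = 12^2 = 144
4x = 144 - 104 = 40
x = 10
Check: sqrt(4*10 + 104) = sqrt(144) = 12 ✓

x = 10


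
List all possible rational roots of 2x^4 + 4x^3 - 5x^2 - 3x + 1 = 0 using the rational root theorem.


Rational root theorem: possible roots are ±p/q where:
  p divides the constant term (1): p ∈ {1}
  q divides the leading coefficient (2): q ∈ {1, 2}

All possible rational roots: -1, -1/2, 1/2, 1

-1, -1/2, 1/2, 1


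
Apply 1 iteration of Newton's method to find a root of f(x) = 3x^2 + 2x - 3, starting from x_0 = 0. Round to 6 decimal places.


Newton's method: x_(n+1) = x_n - f(x_n)/f'(x_n)
f(x) = 3x^2 + 2x - 3
f'(x) = 6x + 2

Iteration 1:
  f(0.000000) = -3.000000
  f'(0.000000) = 2.000000
  x_1 = 0.000000 - (-3.000000)/(2.000000) = 1.500000

x_1 = 1.500000


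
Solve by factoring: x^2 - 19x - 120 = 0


We need two numbers that multiply to -120 and add to -19.
Those numbers are -24 and 5 (since (-24) * 5 = -120 and (-24) + 5 = -19).
So x^2 - 19x - 120 = (x - 24)(x + 5) = 0
Setting each factor to zero: x = 24 or x = -5

x = -5, x = 24


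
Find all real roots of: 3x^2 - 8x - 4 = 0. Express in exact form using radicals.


Using the quadratic formula: x = (-b ± sqrt(b^2 - 4ac)) / (2a)
Here a = 3, b = -8, c = -4
Discriminant = b^2 - 4ac = (-8)^2 - 4(3)(-4) = 64 + 48 = 112
Since discriminant = 112 > 0, there are two real roots.
x = (8 ± 4*sqrt(7)) / 6
Simplifying: x = (4 ± 2*sqrt(7)) / 3
Numerically: x ≈ 3.0972 or x ≈ -0.4305

x = (4 + 2*sqrt(7)) / 3 or x = (4 - 2*sqrt(7)) / 3


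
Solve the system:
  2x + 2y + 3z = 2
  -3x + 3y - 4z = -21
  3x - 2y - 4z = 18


Using Cramer's rule. Expand each determinant along the first row.
D  = 2*[3*(-4) - (-4)*(-2)] - 2*[(-3)*(-4) - (-4)*3] + 3*[(-3)*(-2) - 3*3]
  = 2*(-20) - 2*(24) + 3*(-3) = -97
Dx = 2*[3*(-4) - (-4)*(-2)] - 2*[(-21)*(-4) - (-4)*18] + 3*[(-21)*(-2) - 3*18]
  = 2*(-20) - 2*(156) + 3*(-12) = -388
Dy = 2*[(-21)*(-4) - (-4)*18] - 2*[(-3)*(-4) - (-4)*3] + 3*[(-3)*18 - (-21)*3]
  = 2*(156) - 2*(24) + 3*(9) = 291
Dz = 2*[3*18 - (-21)*(-2)] - 2*[(-3)*18 - (-21)*3] + 2*[(-3)*(-2) - 3*3]
  = 2*(12) - 2*(9) + 2*(-3) = 0
x = Dx/D = -388/-97 = 4, y = Dy/D = 291/-97 = -3, z = Dz/D = 0/-97 = 0
Check eq1: (2)(4) + (2)(-3) + (3)(0) = 2 = 2 ✓
Check eq2: (-3)(4) + (3)(-3) + (-4)(0) = -21 = -21 ✓
Check eq3: (3)(4) + (-2)(-3) + (-4)(0) = 18 = 18 ✓

x = 4, y = -3, z = 0


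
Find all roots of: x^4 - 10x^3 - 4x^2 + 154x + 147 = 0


Let p(x) = x^4 - 10x^3 - 4x^2 + 154x + 147. By the rational root theorem (leading coefficient 1), any rational root is an integer divisor of 147: try ±1, ±2, ... in turn.
Test x = 1: value = 288 ≠ 0.
Test x = -1: value = 0 ✓, so (x + 1) is a factor.
Synthetic division by (x + 1): bring down 1; 1(-1) - 10 = -11; (-11)(-1) - 4 = 7; 7(-1) + 154 = 147; 147(-1) + 147 = 0 → quotient x^3 - 11x^2 + 7x + 147, remainder 0.
Continue with the quotient x^3 - 11x^2 + 7x + 147 (candidates must divide 147; re-test x = -1 first in case it repeats).
Test x = -1: value = 128 ≠ 0.
Test x = 3: value = 96 ≠ 0.
Test x = -3: value = 0 ✓, so (x + 3) is a factor.
Synthetic division by (x + 3): bring down 1; 1(-3) - 11 = -14; (-14)(-3) + 7 = 49; 49(-3) + 147 = 0 → quotient x^2 - 14x + 49, remainder 0.
Solve the quadratic x^2 - 14x + 49 = 0: discriminant = (-14)^2 - 4(1)(49) = 196 - 196 = 0.
Discriminant = 0, so a double root: x = 14/2 = 7.
Collecting all roots found:

x = -3, x = -1, x = 7 (multiplicity 2)


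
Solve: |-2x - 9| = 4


An absolute value equation |expr| = 4 gives two cases:
Case 1: -2x - 9 = 4
  -2x = 13, so x = -13/2
Case 2: -2x - 9 = -4
  -2x = 5, so x = -5/2

x = -13/2, x = -5/2


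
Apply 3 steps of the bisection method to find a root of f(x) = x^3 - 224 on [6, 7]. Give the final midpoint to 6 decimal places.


f(x) = x^3 - 224
f(6) = -8 < 0
f(7) = 119 > 0

Step 1: midpoint = (6.000000 + 7.000000)/2 = 6.500000
  f(6.500000) = 50.625000
  f(mid) > 0, so root is in [6.000000, 6.500000]

Step 2: midpoint = (6.000000 + 6.500000)/2 = 6.250000
  f(6.250000) = 20.140625
  f(mid) > 0, so root is in [6.000000, 6.250000]

Step 3: midpoint = (6.000000 + 6.250000)/2 = 6.125000
  f(6.125000) = 5.783203
  f(mid) > 0, so root is in [6.000000, 6.125000]

midpoint = 6.125000


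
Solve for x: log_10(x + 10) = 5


Convert to exponential form: x + 10 = 10^5 = 100000
x = 100000 - 10 = 99990
Check: log_10(99990 + 10) = log_10(100000) = log_10(100000) = 5 ✓

x = 99990


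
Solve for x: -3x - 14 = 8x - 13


Starting with: -3x - 14 = 8x - 13
Move all x terms to left: (-3 - 8)x = -13 + 14
Simplify: -11x = 1
Divide both sides by -11: x = -1/11

x = -1/11


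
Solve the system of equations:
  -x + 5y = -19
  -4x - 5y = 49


Using Cramer's rule:
Determinant D = (-1)(-5) - (-4)(5) = 5 + 20 = 25
Dx = (-19)(-5) - (49)(5) = 95 - 245 = -150
Dy = (-1)(49) - (-4)(-19) = -49 - 76 = -125
x = Dx/D = -150/25 = -6
y = Dy/D = -125/25 = -5

x = -6, y = -5


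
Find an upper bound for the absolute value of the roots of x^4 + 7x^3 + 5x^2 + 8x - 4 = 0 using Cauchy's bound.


Cauchy's bound: all roots r satisfy |r| <= 1 + max(|a_i/a_n|) for i = 0,...,n-1
where a_n is the leading coefficient.

Coefficients: [1, 7, 5, 8, -4]
Leading coefficient a_n = 1
Ratios |a_i/a_n|: 7, 5, 8, 4
Maximum ratio: 8
Cauchy's bound: |r| <= 1 + 8 = 9

Upper bound = 9


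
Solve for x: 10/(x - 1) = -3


Multiply both sides by (x - 1): 10 = -3(x - 1)
Distribute: 10 = -3x + 3
-3x = 10 - 3 = 7
x = -7/3

x = -7/3


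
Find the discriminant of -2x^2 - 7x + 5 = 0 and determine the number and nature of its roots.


For ax^2 + bx + c = 0, discriminant D = b^2 - 4ac
Here a = -2, b = -7, c = 5
D = (-7)^2 - 4(-2)(5) = 49 + 40 = 89

D = 89 > 0 but not a perfect square
The equation has 2 distinct real irrational roots.

Discriminant = 89, 2 distinct real irrational roots


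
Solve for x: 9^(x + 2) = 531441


Express both sides with the same base.
531441 = 9^6
Since the bases match, equate exponents: x + 2 = 6
So x = 6 - (2) = 4

x = 4


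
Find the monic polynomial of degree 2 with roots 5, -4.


A monic polynomial with roots 5, -4 is:
p(x) = (x - 5)(x + 4)
After multiplying by (x - 5): x - 5
After multiplying by (x + 4): x^2 - x - 20

x^2 - x - 20


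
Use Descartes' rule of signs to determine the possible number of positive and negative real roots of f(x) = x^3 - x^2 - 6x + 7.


Descartes' rule of signs:

For positive roots, count sign changes in f(x) = x^3 - x^2 - 6x + 7:
Signs of coefficients: +, -, -, +
Number of sign changes: 2
Possible positive real roots: 2, 0

For negative roots, examine f(-x) = -x^3 - x^2 + 6x + 7:
Signs of coefficients: -, -, +, +
Number of sign changes: 1
Possible negative real roots: 1

Positive roots: 2 or 0; Negative roots: 1


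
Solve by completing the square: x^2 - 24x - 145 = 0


Start: x^2 - 24x - 145 = 0
Move constant: x^2 - 24x = 145
Half of -24 is -12, squared is 144
Add 144 to both sides: x^2 - 24x + 144 = 289
(x - 12)^2 = 289
x - 12 = ±17
x = 12 + 17 = 29 or x = 12 - 17 = -5

x = -5, x = 29


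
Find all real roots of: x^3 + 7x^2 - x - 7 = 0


Let p(x) = x^3 + 7x^2 - x - 7. By the rational root theorem (leading coefficient 1), any rational root is an integer divisor of 7: try ±1, ±2, ... in turn.
Test x = 1: value = 0 ✓, so (x - 1) is a factor.
Synthetic division by (x - 1): bring down 1; 1(1) + 7 = 8; 8(1) - 1 = 7; 7(1) - 7 = 0 → quotient x^2 + 8x + 7, remainder 0.
Solve the quadratic x^2 + 8x + 7 = 0: discriminant = 8^2 - 4(1)(7) = 64 - 28 = 36.
sqrt(36) = 6, so x = (-8 ± 6)/2: x = -1 or x = -7.

x = -7, x = -1, x = 1


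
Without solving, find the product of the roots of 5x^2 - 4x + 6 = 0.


By Vieta's formulas for ax^2 + bx + c = 0:
  Sum of roots = -b/a
  Product of roots = c/a

Here a = 5, b = -4, c = 6
Sum = -(-4)/5 = 4/5
Product = 6/5 = 6/5

Product = 6/5


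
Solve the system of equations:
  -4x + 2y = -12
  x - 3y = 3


Using Cramer's rule:
Determinant D = (-4)(-3) - (1)(2) = 12 - 2 = 10
Dx = (-12)(-3) - (3)(2) = 36 - 6 = 30
Dy = (-4)(3) - (1)(-12) = -12 + 12 = 0
x = Dx/D = 30/10 = 3
y = Dy/D = 0/10 = 0

x = 3, y = 0


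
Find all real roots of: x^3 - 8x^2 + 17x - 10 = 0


Let p(x) = x^3 - 8x^2 + 17x - 10. By the rational root theorem (leading coefficient 1), any rational root is an integer divisor of 10: try ±1, ±2, ... in turn.
Test x = 1: value = 0 ✓, so (x - 1) is a factor.
Synthetic division by (x - 1): bring down 1; 1(1) - 8 = -7; (-7)(1) + 17 = 10; 10(1) - 10 = 0 → quotient x^2 - 7x + 10, remainder 0.
Solve the quadratic x^2 - 7x + 10 = 0: discriminant = (-7)^2 - 4(1)(10) = 49 - 40 = 9.
sqrt(9) = 3, so x = (7 ± 3)/2: x = 5 or x = 2.

x = 1, x = 2, x = 5


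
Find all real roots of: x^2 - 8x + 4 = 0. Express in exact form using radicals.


Using the quadratic formula: x = (-b ± sqrt(b^2 - 4ac)) / (2a)
Here a = 1, b = -8, c = 4
Discriminant = b^2 - 4ac = (-8)^2 - 4(1)(4) = 64 - 16 = 48
Since discriminant = 48 > 0, there are two real roots.
x = (8 ± 4*sqrt(3)) / 2
Simplifying: x = 4 ± 2*sqrt(3)
Numerically: x ≈ 7.4641 or x ≈ 0.5359

x = 4 + 2*sqrt(3) or x = 4 - 2*sqrt(3)


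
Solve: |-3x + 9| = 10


An absolute value equation |expr| = 10 gives two cases:
Case 1: -3x + 9 = 10
  -3x = 1, so x = -1/3
Case 2: -3x + 9 = -10
  -3x = -19, so x = 19/3

x = -1/3, x = 19/3


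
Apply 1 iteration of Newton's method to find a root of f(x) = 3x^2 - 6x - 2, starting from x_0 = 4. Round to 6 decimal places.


Newton's method: x_(n+1) = x_n - f(x_n)/f'(x_n)
f(x) = 3x^2 - 6x - 2
f'(x) = 6x - 6

Iteration 1:
  f(4.000000) = 22.000000
  f'(4.000000) = 18.000000
  x_1 = 4.000000 - (22.000000)/(18.000000) = 2.777778

x_1 = 2.777778


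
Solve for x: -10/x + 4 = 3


Subtract 4 from both sides: -10/x = -1
Multiply both sides by x: -10 = -1 * x
Divide by -1: x = 10

x = 10


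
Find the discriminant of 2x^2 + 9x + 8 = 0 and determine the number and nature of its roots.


For ax^2 + bx + c = 0, discriminant D = b^2 - 4ac
Here a = 2, b = 9, c = 8
D = (9)^2 - 4(2)(8) = 81 - 64 = 17

D = 17 > 0 but not a perfect square
The equation has 2 distinct real irrational roots.

Discriminant = 17, 2 distinct real irrational roots


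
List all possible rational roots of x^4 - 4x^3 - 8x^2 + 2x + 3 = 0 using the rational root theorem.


Rational root theorem: possible roots are ±p/q where:
  p divides the constant term (3): p ∈ {1, 3}
  q divides the leading coefficient (1): q ∈ {1}

All possible rational roots: -3, -1, 1, 3

-3, -1, 1, 3


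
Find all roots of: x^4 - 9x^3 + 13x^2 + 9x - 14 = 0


Let p(x) = x^4 - 9x^3 + 13x^2 + 9x - 14. By the rational root theorem (leading coefficient 1), any rational root is an integer divisor of 14: try ±1, ±2, ... in turn.
Test x = 1: value = 0 ✓, so (x - 1) is a factor.
Synthetic division by (x - 1): bring down 1; 1(1) - 9 = -8; (-8)(1) + 13 = 5; 5(1) + 9 = 14; 14(1) - 14 = 0 → quotient x^3 - 8x^2 + 5x + 14, remainder 0.
Continue with the quotient x^3 - 8x^2 + 5x + 14 (candidates must divide 14; re-test x = 1 first in case it repeats).
Test x = 1: value = 12 ≠ 0.
Test x = -1: value = 0 ✓, so (x + 1) is a factor.
Synthetic division by (x + 1): bring down 1; 1(-1) - 8 = -9; (-9)(-1) + 5 = 14; 14(-1) + 14 = 0 → quotient x^2 - 9x + 14, remainder 0.
Solve the quadratic x^2 - 9x + 14 = 0: discriminant = (-9)^2 - 4(1)(14) = 81 - 56 = 25.
sqrt(25) = 5, so x = (9 ± 5)/2: x = 7 or x = 2.
Collecting all roots found:

x = -1, x = 1, x = 2, x = 7


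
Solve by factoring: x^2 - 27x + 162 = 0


We need two numbers that multiply to 162 and add to -27.
Those numbers are -9 and -18 (since (-9) * (-18) = 162 and (-9) + (-18) = -27).
So x^2 - 27x + 162 = (x - 9)(x - 18) = 0
Setting each factor to zero: x = 9 or x = 18

x = 9, x = 18


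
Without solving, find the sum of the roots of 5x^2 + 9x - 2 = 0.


By Vieta's formulas for ax^2 + bx + c = 0:
  Sum of roots = -b/a
  Product of roots = c/a

Here a = 5, b = 9, c = -2
Sum = -(9)/5 = -9/5
Product = -2/5 = -2/5

Sum = -9/5


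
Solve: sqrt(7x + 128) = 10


Square both sides: 7x + 128 = 10^2 = 100
7x = 100 - 128 = -28
x = -4
Check: sqrt(7*(-4) + 128) = sqrt(100) = 10 ✓

x = -4


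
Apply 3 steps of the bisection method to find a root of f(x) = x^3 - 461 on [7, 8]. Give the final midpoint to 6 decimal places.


f(x) = x^3 - 461
f(7) = -118 < 0
f(8) = 51 > 0

Step 1: midpoint = (7.000000 + 8.000000)/2 = 7.500000
  f(7.500000) = -39.125000
  f(mid) < 0, so root is in [7.500000, 8.000000]

Step 2: midpoint = (7.500000 + 8.000000)/2 = 7.750000
  f(7.750000) = 4.484375
  f(mid) > 0, so root is in [7.500000, 7.750000]

Step 3: midpoint = (7.500000 + 7.750000)/2 = 7.625000
  f(7.625000) = -17.677734
  f(mid) < 0, so root is in [7.625000, 7.750000]

midpoint = 7.625000


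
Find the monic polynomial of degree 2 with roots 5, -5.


A monic polynomial with roots 5, -5 is:
p(x) = (x - 5)(x + 5)
After multiplying by (x - 5): x - 5
After multiplying by (x + 5): x^2 - 25

x^2 - 25


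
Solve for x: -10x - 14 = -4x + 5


Starting with: -10x - 14 = -4x + 5
Move all x terms to left: (-10 + 4)x = 5 + 14
Simplify: -6x = 19
Divide both sides by -6: x = -19/6

x = -19/6


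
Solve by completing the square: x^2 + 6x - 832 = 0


Start: x^2 + 6x - 832 = 0
Move constant: x^2 + 6x = 832
Half of 6 is 3, squared is 9
Add 9 to both sides: x^2 + 6x + 9 = 841
(x + 3)^2 = 841
x + 3 = ±29
x = -3 + 29 = 26 or x = -3 - 29 = -32

x = -32, x = 26


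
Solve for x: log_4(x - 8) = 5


Convert to exponential form: x - 8 = 4^5 = 1024
x = 1024 + 8 = 1032
Check: log_4(1032 - 8) = log_4(1024) = log_4(1024) = 5 ✓

x = 1032


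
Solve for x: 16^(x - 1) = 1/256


Express both sides with the same base.
1/256 = 16^(-2)
Since the bases match, equate exponents: x - 1 = -2
So x = -2 - (-1) = -1

x = -1


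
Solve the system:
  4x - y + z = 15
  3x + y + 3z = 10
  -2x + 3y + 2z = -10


Using Cramer's rule. Expand each determinant along the first row.
D  = 4*[1*2 - 3*3] - (-1)*[3*2 - 3*(-2)] + 1*[3*3 - 1*(-2)]
  = 4*(-7) - (-1)*(12) + 1*(11) = -5
Dx = 15*[1*2 - 3*3] - (-1)*[10*2 - 3*(-10)] + 1*[10*3 - 1*(-10)]
  = 15*(-7) - (-1)*(50) + 1*(40) = -15
Dy = 4*[10*2 - 3*(-10)] - 15*[3*2 - 3*(-2)] + 1*[3*(-10) - 10*(-2)]
  = 4*(50) - 15*(12) + 1*(-10) = 10
Dz = 4*[1*(-10) - 10*3] - (-1)*[3*(-10) - 10*(-2)] + 15*[3*3 - 1*(-2)]
  = 4*(-40) - (-1)*(-10) + 15*(11) = -5
x = Dx/D = -15/-5 = 3, y = Dy/D = 10/-5 = -2, z = Dz/D = -5/-5 = 1
Check eq1: (4)(3) + (-1)(-2) + (1)(1) = 15 = 15 ✓
Check eq2: (3)(3) + (1)(-2) + (3)(1) = 10 = 10 ✓
Check eq3: (-2)(3) + (3)(-2) + (2)(1) = -10 = -10 ✓

x = 3, y = -2, z = 1


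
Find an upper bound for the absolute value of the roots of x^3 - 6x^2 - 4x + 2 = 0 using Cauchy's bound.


Cauchy's bound: all roots r satisfy |r| <= 1 + max(|a_i/a_n|) for i = 0,...,n-1
where a_n is the leading coefficient.

Coefficients: [1, -6, -4, 2]
Leading coefficient a_n = 1
Ratios |a_i/a_n|: 6, 4, 2
Maximum ratio: 6
Cauchy's bound: |r| <= 1 + 6 = 7

Upper bound = 7


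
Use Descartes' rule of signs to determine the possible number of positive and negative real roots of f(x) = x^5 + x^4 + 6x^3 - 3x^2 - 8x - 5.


Descartes' rule of signs:

For positive roots, count sign changes in f(x) = x^5 + x^4 + 6x^3 - 3x^2 - 8x - 5:
Signs of coefficients: +, +, +, -, -, -
Number of sign changes: 1
Possible positive real roots: 1

For negative roots, examine f(-x) = -x^5 + x^4 - 6x^3 - 3x^2 + 8x - 5:
Signs of coefficients: -, +, -, -, +, -
Number of sign changes: 4
Possible negative real roots: 4, 2, 0

Positive roots: 1; Negative roots: 4 or 2 or 0


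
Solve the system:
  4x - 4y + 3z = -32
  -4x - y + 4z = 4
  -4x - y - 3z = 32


Using Cramer's rule. Expand each determinant along the first row.
D  = 4*[(-1)*(-3) - 4*(-1)] - (-4)*[(-4)*(-3) - 4*(-4)] + 3*[(-4)*(-1) - (-1)*(-4)]
  = 4*(7) - (-4)*(28) + 3*(0) = 140
Dx = (-32)*[(-1)*(-3) - 4*(-1)] - (-4)*[4*(-3) - 4*32] + 3*[4*(-1) - (-1)*32]
  = (-32)*(7) - (-4)*(-140) + 3*(28) = -700
Dy = 4*[4*(-3) - 4*32] - (-32)*[(-4)*(-3) - 4*(-4)] + 3*[(-4)*32 - 4*(-4)]
  = 4*(-140) - (-32)*(28) + 3*(-112) = 0
Dz = 4*[(-1)*32 - 4*(-1)] - (-4)*[(-4)*32 - 4*(-4)] + (-32)*[(-4)*(-1) - (-1)*(-4)]
  = 4*(-28) - (-4)*(-112) + (-32)*(0) = -560
x = Dx/D = -700/140 = -5, y = Dy/D = 0/140 = 0, z = Dz/D = -560/140 = -4
Check eq1: (4)(-5) + (-4)(0) + (3)(-4) = -32 = -32 ✓
Check eq2: (-4)(-5) + (-1)(0) + (4)(-4) = 4 = 4 ✓
Check eq3: (-4)(-5) + (-1)(0) + (-3)(-4) = 32 = 32 ✓

x = -5, y = 0, z = -4


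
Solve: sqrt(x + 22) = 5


Square both sides: x + 22 = 5^2 = 25
x = 25 - 22 = 3
x = 3
Check: sqrt(1*3 + 22) = sqrt(25) = 5 ✓

x = 3


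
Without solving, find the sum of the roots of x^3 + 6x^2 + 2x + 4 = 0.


By Vieta's formulas for x^3 + bx^2 + cx + d = 0:
  r1 + r2 + r3 = -b/a = -6
  r1*r2 + r1*r3 + r2*r3 = c/a = 2
  r1*r2*r3 = -d/a = -4


Sum = -6


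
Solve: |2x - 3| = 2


An absolute value equation |expr| = 2 gives two cases:
Case 1: 2x - 3 = 2
  2x = 5, so x = 5/2
Case 2: 2x - 3 = -2
  2x = 1, so x = 1/2

x = 1/2, x = 5/2


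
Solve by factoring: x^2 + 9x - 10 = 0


We need two numbers that multiply to -10 and add to 9.
Those numbers are 10 and -1 (since 10 * (-1) = -10 and 10 + (-1) = 9).
So x^2 + 9x - 10 = (x + 10)(x - 1) = 0
Setting each factor to zero: x = -10 or x = 1

x = -10, x = 1


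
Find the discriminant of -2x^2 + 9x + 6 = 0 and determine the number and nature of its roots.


For ax^2 + bx + c = 0, discriminant D = b^2 - 4ac
Here a = -2, b = 9, c = 6
D = (9)^2 - 4(-2)(6) = 81 + 48 = 129

D = 129 > 0 but not a perfect square
The equation has 2 distinct real irrational roots.

Discriminant = 129, 2 distinct real irrational roots


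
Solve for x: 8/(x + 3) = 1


Multiply both sides by (x + 3): 8 = 1(x + 3)
Distribute: 8 = x + 3
x = 8 - 3 = 5
x = 5

x = 5


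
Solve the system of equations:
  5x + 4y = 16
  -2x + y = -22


Using Cramer's rule:
Determinant D = (5)(1) - (-2)(4) = 5 + 8 = 13
Dx = (16)(1) - (-22)(4) = 16 + 88 = 104
Dy = (5)(-22) - (-2)(16) = -110 + 32 = -78
x = Dx/D = 104/13 = 8
y = Dy/D = -78/13 = -6

x = 8, y = -6


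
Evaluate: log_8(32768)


We need the exponent such that 8^? = 32768
8^5 = 32768
Therefore log_8(32768) = 5

5


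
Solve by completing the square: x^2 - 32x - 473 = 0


Start: x^2 - 32x - 473 = 0
Move constant: x^2 - 32x = 473
Half of -32 is -16, squared is 256
Add 256 to both sides: x^2 - 32x + 256 = 729
(x - 16)^2 = 729
x - 16 = ±27
x = 16 + 27 = 43 or x = 16 - 27 = -11

x = -11, x = 43


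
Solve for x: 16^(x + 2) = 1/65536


Express both sides with the same base.
1/65536 = 16^(-4)
Since the bases match, equate exponents: x + 2 = -4
So x = -4 - (2) = -6

x = -6


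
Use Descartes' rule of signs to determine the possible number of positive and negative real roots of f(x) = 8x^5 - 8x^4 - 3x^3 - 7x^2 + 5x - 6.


Descartes' rule of signs:

For positive roots, count sign changes in f(x) = 8x^5 - 8x^4 - 3x^3 - 7x^2 + 5x - 6:
Signs of coefficients: +, -, -, -, +, -
Number of sign changes: 3
Possible positive real roots: 3, 1

For negative roots, examine f(-x) = -8x^5 - 8x^4 + 3x^3 - 7x^2 - 5x - 6:
Signs of coefficients: -, -, +, -, -, -
Number of sign changes: 2
Possible negative real roots: 2, 0

Positive roots: 3 or 1; Negative roots: 2 or 0


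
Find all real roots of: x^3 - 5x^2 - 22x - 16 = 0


Let p(x) = x^3 - 5x^2 - 22x - 16. By the rational root theorem (leading coefficient 1), any rational root is an integer divisor of 16: try ±1, ±2, ... in turn.
Test x = 1: value = -42 ≠ 0.
Test x = -1: value = 0 ✓, so (x + 1) is a factor.
Synthetic division by (x + 1): bring down 1; 1(-1) - 5 = -6; (-6)(-1) - 22 = -16; (-16)(-1) - 16 = 0 → quotient x^2 - 6x - 16, remainder 0.
Solve the quadratic x^2 - 6x - 16 = 0: discriminant = (-6)^2 - 4(1)(-16) = 36 + 64 = 100.
sqrt(100) = 10, so x = (6 ± 10)/2: x = 8 or x = -2.

x = -2, x = -1, x = 8


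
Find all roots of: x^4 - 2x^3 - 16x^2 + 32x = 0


The constant term is 0, so x = 0 is a root. Factor out x:
  x^3 - 2x^2 - 16x + 32 = 0
Let p(x) = x^3 - 2x^2 - 16x + 32. By the rational root theorem (leading coefficient 1), any rational root is an integer divisor of 32: try ±1, ±2, ... in turn.
Test x = 1: value = 15 ≠ 0.
Test x = -1: value = 45 ≠ 0.
Test x = 2: value = 0 ✓, so (x - 2) is a factor.
Synthetic division by (x - 2): bring down 1; 1(2) - 2 = 0; 0(2) - 16 = -16; (-16)(2) + 32 = 0 → quotient x^2 - 16, remainder 0.
Solve the quadratic x^2 - 16 = 0: discriminant = 0^2 - 4(1)(-16) = 0 + 64 = 64.
sqrt(64) = 8, so x = (0 ± 8)/2: x = 4 or x = -4.
Collecting all roots found:

x = -4, x = 0, x = 2, x = 4


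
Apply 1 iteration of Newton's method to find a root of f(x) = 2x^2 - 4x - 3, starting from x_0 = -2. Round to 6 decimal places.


Newton's method: x_(n+1) = x_n - f(x_n)/f'(x_n)
f(x) = 2x^2 - 4x - 3
f'(x) = 4x - 4

Iteration 1:
  f(-2.000000) = 13.000000
  f'(-2.000000) = -12.000000
  x_1 = -2.000000 - (13.000000)/(-12.000000) = -0.916667

x_1 = -0.916667


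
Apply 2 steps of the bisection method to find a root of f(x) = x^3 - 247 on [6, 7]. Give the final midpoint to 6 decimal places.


f(x) = x^3 - 247
f(6) = -31 < 0
f(7) = 96 > 0

Step 1: midpoint = (6.000000 + 7.000000)/2 = 6.500000
  f(6.500000) = 27.625000
  f(mid) > 0, so root is in [6.000000, 6.500000]

Step 2: midpoint = (6.000000 + 6.500000)/2 = 6.250000
  f(6.250000) = -2.859375
  f(mid) < 0, so root is in [6.250000, 6.500000]

midpoint = 6.250000


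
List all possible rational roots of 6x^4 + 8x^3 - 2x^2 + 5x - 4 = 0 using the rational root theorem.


Rational root theorem: possible roots are ±p/q where:
  p divides the constant term (-4): p ∈ {1, 2, 4}
  q divides the leading coefficient (6): q ∈ {1, 2, 3, 6}

All possible rational roots: -4, -2, -4/3, -1, -2/3, -1/2, -1/3, -1/6, 1/6, 1/3, 1/2, 2/3, 1, 4/3, 2, 4

-4, -2, -4/3, -1, -2/3, -1/2, -1/3, -1/6, 1/6, 1/3, 1/2, 2/3, 1, 4/3, 2, 4


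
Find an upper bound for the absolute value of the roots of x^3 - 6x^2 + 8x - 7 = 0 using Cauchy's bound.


Cauchy's bound: all roots r satisfy |r| <= 1 + max(|a_i/a_n|) for i = 0,...,n-1
where a_n is the leading coefficient.

Coefficients: [1, -6, 8, -7]
Leading coefficient a_n = 1
Ratios |a_i/a_n|: 6, 8, 7
Maximum ratio: 8
Cauchy's bound: |r| <= 1 + 8 = 9

Upper bound = 9
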